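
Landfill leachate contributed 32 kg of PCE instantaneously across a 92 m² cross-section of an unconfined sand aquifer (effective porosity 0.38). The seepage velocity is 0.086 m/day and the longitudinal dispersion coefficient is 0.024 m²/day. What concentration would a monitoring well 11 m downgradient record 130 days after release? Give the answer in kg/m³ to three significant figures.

For an instantaneous plane source, C(x,t) = M/(n_e·A·√(4πDt)) · exp(−(x−vt)²/(4Dt)), with n_e·A the pore (flow) area.
Plume center vt = 0.086 × 130 = 11.18 m, so the well at 11 m is 0.18 m upgradient of the peak.
√(4πDt) = 6.262 m, giving peak height M/(n_e·A·√(4πDt)) = 32/(0.38 × 92 × 6.262) = 0.1462 kg/m³.
(x−vt)²/(4Dt) = (-0.18)²/(4 × 0.024 × 130) = 0.002596; exp(−0.002596) = 0.9974.
C = 0.1462 × 0.9974 = 0.146 kg/m³.

0.146 kg/m³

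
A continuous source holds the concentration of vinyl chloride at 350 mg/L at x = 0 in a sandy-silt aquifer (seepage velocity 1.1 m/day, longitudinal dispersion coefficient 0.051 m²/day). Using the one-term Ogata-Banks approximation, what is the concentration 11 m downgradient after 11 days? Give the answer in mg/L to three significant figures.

For a continuous step input, C/C₀ ≈ ½·erfc((x−vt)/(2√(Dt))).
vt = 1.1 × 11 = 12.1 m and 2√(Dt) = 2√(0.051 × 11) = 1.498 m.
Argument (x−vt)/(2√(Dt)) = (11 − 12.1)/1.498 = -0.7343; ½·erfc(-0.7343) = 0.8505.
C = 350 × 0.8505 = 298 mg/L.

298 mg/L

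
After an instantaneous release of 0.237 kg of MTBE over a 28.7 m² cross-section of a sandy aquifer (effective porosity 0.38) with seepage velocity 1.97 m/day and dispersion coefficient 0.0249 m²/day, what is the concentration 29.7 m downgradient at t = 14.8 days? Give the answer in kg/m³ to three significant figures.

0.00826 kg/m³

For an instantaneous plane source, C(x,t) = M/(n_e·A·√(4πDt)) · exp(−(x−vt)²/(4Dt)), with n_e·A the pore (flow) area.
Plume center vt = 1.97 × 14.8 = 29.156 m, so the well at 29.7 m is 0.544 m downgradient of the peak.
√(4πDt) = 2.152 m, giving peak height M/(n_e·A·√(4πDt)) = 0.237/(0.38 × 28.7 × 2.152) = 0.01010 kg/m³.
(x−vt)²/(4Dt) = (0.544)²/(4 × 0.0249 × 14.8) = 0.2008; exp(−0.2008) = 0.8181.
C = 0.01010 × 0.8181 = 0.00826 kg/m³.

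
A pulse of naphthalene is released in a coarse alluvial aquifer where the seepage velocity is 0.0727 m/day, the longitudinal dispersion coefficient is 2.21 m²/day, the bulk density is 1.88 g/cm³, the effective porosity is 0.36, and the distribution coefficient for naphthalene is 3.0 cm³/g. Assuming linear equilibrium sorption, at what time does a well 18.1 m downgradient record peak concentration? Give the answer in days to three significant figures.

Retardation factor R = 1 + ρ_b·K_d/n = 1 + 1.88 × 3.0/0.36 = 16.67.
Sorption retards both mechanisms: v_R = v/R = 0.004361 m/day, D_R = D/R = 0.1326 m²/day.
Peak time from v_R²t² + 2D_R t − x² = 0: t = (√(D_R² + v_R²x²) − D_R)/v_R².
√(D_R² + v_R²x²) = √(0.1326² + 0.004361² × 18.1²) = 0.1543; v_R² = 1.902e-05.
t = (0.1543 − 0.1326)/1.902e-05 = 1140 days.

1140 days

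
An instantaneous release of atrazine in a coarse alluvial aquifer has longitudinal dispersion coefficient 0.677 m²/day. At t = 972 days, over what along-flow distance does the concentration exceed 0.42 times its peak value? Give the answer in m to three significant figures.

95.6 m

The plume is Gaussian with σ = √(2Dt) = √(2 × 0.677 × 972) = 36.28 m.
C/C_peak = exp(−Δx²/(2σ²)) = 0.42 ⇒ Δx = σ·√(−2 ln 0.42) = 36.28 × 1.317 = 47.78 m.
Width = 2Δx = 95.6 m.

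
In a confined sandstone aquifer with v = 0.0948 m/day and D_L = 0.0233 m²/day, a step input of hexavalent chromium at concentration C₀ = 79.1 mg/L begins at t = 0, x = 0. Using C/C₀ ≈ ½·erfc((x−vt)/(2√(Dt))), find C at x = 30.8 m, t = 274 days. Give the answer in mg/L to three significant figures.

7.00 mg/L

For a continuous step input, C/C₀ ≈ ½·erfc((x−vt)/(2√(Dt))).
vt = 0.0948 × 274 = 25.9752 m and 2√(Dt) = 2√(0.0233 × 274) = 5.053 m.
Argument (x−vt)/(2√(Dt)) = (30.8 − 25.9752)/5.053 = 0.9548; ½·erfc(0.9548) = 0.08846.
C = 79.1 × 0.08846 = 7.00 mg/L.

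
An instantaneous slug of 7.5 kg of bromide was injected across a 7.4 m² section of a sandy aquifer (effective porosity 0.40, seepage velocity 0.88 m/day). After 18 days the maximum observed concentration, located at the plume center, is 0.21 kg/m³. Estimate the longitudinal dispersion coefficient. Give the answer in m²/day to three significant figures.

At the plume center C_max = M/(n_e·A·√(4πDt)), so D = M²/(4πt·(n_e·A·C_max)²).
n_e·A·C_max = 0.40 × 7.4 × 0.21 = 0.6216 kg/m.
D = 7.5²/(4π × 18 × 0.6216²) = 0.644 m²/day.

0.644 m²/day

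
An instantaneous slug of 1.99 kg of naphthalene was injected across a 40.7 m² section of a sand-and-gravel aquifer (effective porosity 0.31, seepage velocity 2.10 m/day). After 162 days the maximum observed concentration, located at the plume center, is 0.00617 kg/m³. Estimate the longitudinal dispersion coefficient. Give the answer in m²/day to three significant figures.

0.321 m²/day

At the plume center C_max = M/(n_e·A·√(4πDt)), so D = M²/(4πt·(n_e·A·C_max)²).
n_e·A·C_max = 0.31 × 40.7 × 0.00617 = 0.07785 kg/m.
D = 1.99²/(4π × 162 × 0.07785²) = 0.321 m²/day.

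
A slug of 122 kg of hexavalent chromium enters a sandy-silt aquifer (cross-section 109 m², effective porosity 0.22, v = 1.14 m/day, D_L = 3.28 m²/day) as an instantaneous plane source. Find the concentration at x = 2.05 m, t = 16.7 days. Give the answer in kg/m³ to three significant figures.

0.0519 kg/m³

For an instantaneous plane source, C(x,t) = M/(n_e·A·√(4πDt)) · exp(−(x−vt)²/(4Dt)), with n_e·A the pore (flow) area.
Plume center vt = 1.14 × 16.7 = 19.038 m, so the well at 2.05 m is 16.988 m upgradient of the peak.
√(4πDt) = 26.24 m, giving peak height M/(n_e·A·√(4πDt)) = 122/(0.22 × 109 × 26.24) = 0.1939 kg/m³.
(x−vt)²/(4Dt) = (-16.988)²/(4 × 3.28 × 16.7) = 1.317; exp(−1.317) = 0.2679.
C = 0.1939 × 0.2679 = 0.0519 kg/m³.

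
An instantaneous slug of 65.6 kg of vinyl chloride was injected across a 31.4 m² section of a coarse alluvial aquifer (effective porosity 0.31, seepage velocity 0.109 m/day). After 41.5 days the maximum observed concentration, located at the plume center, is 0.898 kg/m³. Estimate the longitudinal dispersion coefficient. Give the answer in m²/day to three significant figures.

0.108 m²/day

At the plume center C_max = M/(n_e·A·√(4πDt)), so D = M²/(4πt·(n_e·A·C_max)²).
n_e·A·C_max = 0.31 × 31.4 × 0.898 = 8.741 kg/m.
D = 65.6²/(4π × 41.5 × 8.741²) = 0.108 m²/day.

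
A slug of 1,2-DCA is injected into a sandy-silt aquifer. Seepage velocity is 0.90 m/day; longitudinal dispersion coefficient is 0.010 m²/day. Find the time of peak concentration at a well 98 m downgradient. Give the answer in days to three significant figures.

109 days

For the 1D instantaneous-source solution, setting ∂C/∂t = 0 at fixed x gives v²t² + 2Dt − x² = 0, so t = (√(D² + v²x²) − D)/v².
√(D² + v²x²) = √(0.010² + 0.90² × 98²) = 88.20; v² = 0.81.
t = (88.20 − 0.010)/0.81 = 109 days (vs. the pure-advection estimate x/v = 109 d).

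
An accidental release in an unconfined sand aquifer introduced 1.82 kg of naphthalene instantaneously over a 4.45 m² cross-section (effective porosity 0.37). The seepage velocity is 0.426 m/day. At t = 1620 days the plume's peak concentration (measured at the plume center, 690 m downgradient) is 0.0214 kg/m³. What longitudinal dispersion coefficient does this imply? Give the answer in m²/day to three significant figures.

0.131 m²/day

At the plume center C_max = M/(n_e·A·√(4πDt)), so D = M²/(4πt·(n_e·A·C_max)²).
n_e·A·C_max = 0.37 × 4.45 × 0.0214 = 0.03524 kg/m.
D = 1.82²/(4π × 1620 × 0.03524²) = 0.131 m²/day.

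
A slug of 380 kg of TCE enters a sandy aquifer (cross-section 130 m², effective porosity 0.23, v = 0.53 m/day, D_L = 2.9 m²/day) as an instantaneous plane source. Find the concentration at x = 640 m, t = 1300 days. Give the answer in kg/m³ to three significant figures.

0.0498 kg/m³

For an instantaneous plane source, C(x,t) = M/(n_e·A·√(4πDt)) · exp(−(x−vt)²/(4Dt)), with n_e·A the pore (flow) area.
Plume center vt = 0.53 × 1300 = 689 m, so the well at 640 m is 49 m upgradient of the peak.
√(4πDt) = 217.7 m, giving peak height M/(n_e·A·√(4πDt)) = 380/(0.23 × 130 × 217.7) = 0.05838 kg/m³.
(x−vt)²/(4Dt) = (-49)²/(4 × 2.9 × 1300) = 0.1592; exp(−0.1592) = 0.8528.
C = 0.05838 × 0.8528 = 0.0498 kg/m³.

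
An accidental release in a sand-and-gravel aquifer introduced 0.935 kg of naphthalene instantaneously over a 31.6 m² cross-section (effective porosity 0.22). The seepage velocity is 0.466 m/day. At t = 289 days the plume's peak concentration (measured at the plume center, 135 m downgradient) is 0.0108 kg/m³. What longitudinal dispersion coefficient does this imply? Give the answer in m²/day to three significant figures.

0.0427 m²/day

At the plume center C_max = M/(n_e·A·√(4πDt)), so D = M²/(4πt·(n_e·A·C_max)²).
n_e·A·C_max = 0.22 × 31.6 × 0.0108 = 0.07508 kg/m.
D = 0.935²/(4π × 289 × 0.07508²) = 0.0427 m²/day.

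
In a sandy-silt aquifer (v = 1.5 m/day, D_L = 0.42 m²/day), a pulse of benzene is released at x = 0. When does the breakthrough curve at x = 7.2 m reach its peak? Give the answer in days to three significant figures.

4.62 days

For the 1D instantaneous-source solution, setting ∂C/∂t = 0 at fixed x gives v²t² + 2Dt − x² = 0, so t = (√(D² + v²x²) − D)/v².
√(D² + v²x²) = √(0.42² + 1.5² × 7.2²) = 10.81; v² = 2.25.
t = (10.81 − 0.42)/2.25 = 4.62 days (vs. the pure-advection estimate x/v = 4.80 d).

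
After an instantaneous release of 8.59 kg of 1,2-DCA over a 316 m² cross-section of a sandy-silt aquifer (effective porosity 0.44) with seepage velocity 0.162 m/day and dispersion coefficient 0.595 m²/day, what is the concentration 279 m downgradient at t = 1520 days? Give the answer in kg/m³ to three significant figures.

0.000431 kg/m³

For an instantaneous plane source, C(x,t) = M/(n_e·A·√(4πDt)) · exp(−(x−vt)²/(4Dt)), with n_e·A the pore (flow) area.
Plume center vt = 0.162 × 1520 = 246.24 m, so the well at 279 m is 32.76 m downgradient of the peak.
√(4πDt) = 106.6 m, giving peak height M/(n_e·A·√(4πDt)) = 8.59/(0.44 × 316 × 106.6) = 0.0005796 kg/m³.
(x−vt)²/(4Dt) = (32.76)²/(4 × 0.595 × 1520) = 0.2967; exp(−0.2967) = 0.7433.
C = 0.0005796 × 0.7433 = 0.000431 kg/m³.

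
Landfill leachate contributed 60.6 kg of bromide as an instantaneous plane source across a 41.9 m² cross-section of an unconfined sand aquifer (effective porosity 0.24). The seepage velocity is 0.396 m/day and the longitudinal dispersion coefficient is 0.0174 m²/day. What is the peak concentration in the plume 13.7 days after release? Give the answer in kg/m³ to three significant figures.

The peak of an instantaneous 1D plume sits at x = vt; there the Gaussian factor is 1 and C_max = M/(n_e·A·√(4πDt)), where n_e·A is the pore area the mass is dissolved in.
√(4πDt) = √(4π × 0.0174 × 13.7) = 1.731 m, so C_max = 60.6/(0.24 × 41.9 × 1.731) = 3.48 kg/m³.

3.48 kg/m³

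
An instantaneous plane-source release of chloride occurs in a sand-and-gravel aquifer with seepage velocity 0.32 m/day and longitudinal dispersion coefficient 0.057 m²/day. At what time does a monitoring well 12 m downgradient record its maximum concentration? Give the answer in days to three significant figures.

For the 1D instantaneous-source solution, setting ∂C/∂t = 0 at fixed x gives v²t² + 2Dt − x² = 0, so t = (√(D² + v²x²) − D)/v².
√(D² + v²x²) = √(0.057² + 0.32² × 12²) = 3.840; v² = 0.1024.
t = (3.840 − 0.057)/0.1024 = 36.9 days (vs. the pure-advection estimate x/v = 37.5 d).

36.9 days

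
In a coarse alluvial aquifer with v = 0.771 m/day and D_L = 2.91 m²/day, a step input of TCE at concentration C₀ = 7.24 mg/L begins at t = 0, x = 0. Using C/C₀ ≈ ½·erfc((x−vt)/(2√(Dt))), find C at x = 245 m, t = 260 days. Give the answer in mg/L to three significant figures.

0.913 mg/L

For a continuous step input, C/C₀ ≈ ½·erfc((x−vt)/(2√(Dt))).
vt = 0.771 × 260 = 200.46 m and 2√(Dt) = 2√(2.91 × 260) = 55.01 m.
Argument (x−vt)/(2√(Dt)) = (245 − 200.46)/55.01 = 0.8097; ½·erfc(0.8097) = 0.1261.
C = 7.24 × 0.1261 = 0.913 mg/L.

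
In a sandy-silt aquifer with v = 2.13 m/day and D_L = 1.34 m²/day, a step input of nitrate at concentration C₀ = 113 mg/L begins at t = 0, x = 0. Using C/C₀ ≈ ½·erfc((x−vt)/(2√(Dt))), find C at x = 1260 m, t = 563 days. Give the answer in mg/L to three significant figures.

For a continuous step input, C/C₀ ≈ ½·erfc((x−vt)/(2√(Dt))).
vt = 2.13 × 563 = 1199.19 m and 2√(Dt) = 2√(1.34 × 563) = 54.93 m.
Argument (x−vt)/(2√(Dt)) = (1260 − 1199.19)/54.93 = 1.107; ½·erfc(1.107) = 0.05873.
C = 113 × 0.05873 = 6.64 mg/L.

6.64 mg/L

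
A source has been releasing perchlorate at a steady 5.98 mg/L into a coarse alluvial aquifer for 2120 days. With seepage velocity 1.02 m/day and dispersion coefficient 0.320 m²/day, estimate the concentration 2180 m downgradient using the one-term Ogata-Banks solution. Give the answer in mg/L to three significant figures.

For a continuous step input, C/C₀ ≈ ½·erfc((x−vt)/(2√(Dt))).
vt = 1.02 × 2120 = 2162.4 m and 2√(Dt) = 2√(0.320 × 2120) = 52.09 m.
Argument (x−vt)/(2√(Dt)) = (2180 − 2162.4)/52.09 = 0.3379; ½·erfc(0.3379) = 0.3164.
C = 5.98 × 0.3164 = 1.89 mg/L.

1.89 mg/L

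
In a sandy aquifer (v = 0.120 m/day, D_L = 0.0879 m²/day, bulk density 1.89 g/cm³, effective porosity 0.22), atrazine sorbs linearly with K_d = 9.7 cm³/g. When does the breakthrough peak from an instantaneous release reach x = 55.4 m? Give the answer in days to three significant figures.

38400 days

Retardation factor R = 1 + ρ_b·K_d/n = 1 + 1.89 × 9.7/0.22 = 84.33.
Sorption retards both mechanisms: v_R = v/R = 0.001423 m/day, D_R = D/R = 0.001042 m²/day.
Peak time from v_R²t² + 2D_R t − x² = 0: t = (√(D_R² + v_R²x²) − D_R)/v_R².
√(D_R² + v_R²x²) = √(0.001042² + 0.001423² × 55.4²) = 0.07884; v_R² = 2.025e-06.
t = (0.07884 − 0.001042)/2.025e-06 = 38400 days.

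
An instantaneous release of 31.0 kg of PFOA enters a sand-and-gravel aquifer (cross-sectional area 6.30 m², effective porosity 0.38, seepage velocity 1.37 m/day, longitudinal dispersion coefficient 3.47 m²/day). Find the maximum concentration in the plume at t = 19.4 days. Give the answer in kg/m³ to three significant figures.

0.445 kg/m³

The peak of an instantaneous 1D plume sits at x = vt; there the Gaussian factor is 1 and C_max = M/(n_e·A·√(4πDt)), where n_e·A is the pore area the mass is dissolved in.
√(4πDt) = √(4π × 3.47 × 19.4) = 29.09 m, so C_max = 31.0/(0.38 × 6.30 × 29.09) = 0.445 kg/m³.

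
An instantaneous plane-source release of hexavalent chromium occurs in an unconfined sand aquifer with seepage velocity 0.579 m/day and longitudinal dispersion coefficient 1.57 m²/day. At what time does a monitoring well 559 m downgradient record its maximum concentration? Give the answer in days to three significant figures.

For the 1D instantaneous-source solution, setting ∂C/∂t = 0 at fixed x gives v²t² + 2Dt − x² = 0, so t = (√(D² + v²x²) − D)/v².
√(D² + v²x²) = √(1.57² + 0.579² × 559²) = 323.7; v² = 0.335241.
t = (323.7 − 1.57)/0.335241 = 961 days (vs. the pure-advection estimate x/v = 965 d).

961 days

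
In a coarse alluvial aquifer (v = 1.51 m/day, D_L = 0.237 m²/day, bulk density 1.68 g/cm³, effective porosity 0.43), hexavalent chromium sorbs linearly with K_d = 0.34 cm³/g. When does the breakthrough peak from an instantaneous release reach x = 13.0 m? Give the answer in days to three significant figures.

Retardation factor R = 1 + ρ_b·K_d/n = 1 + 1.68 × 0.34/0.43 = 2.328.
Sorption retards both mechanisms: v_R = v/R = 0.6486 m/day, D_R = D/R = 0.1018 m²/day.
Peak time from v_R²t² + 2D_R t − x² = 0: t = (√(D_R² + v_R²x²) − D_R)/v_R².
√(D_R² + v_R²x²) = √(0.1018² + 0.6486² × 13.0²) = 8.432; v_R² = 0.4207.
t = (8.432 − 0.1018)/0.4207 = 19.8 days.

19.8 days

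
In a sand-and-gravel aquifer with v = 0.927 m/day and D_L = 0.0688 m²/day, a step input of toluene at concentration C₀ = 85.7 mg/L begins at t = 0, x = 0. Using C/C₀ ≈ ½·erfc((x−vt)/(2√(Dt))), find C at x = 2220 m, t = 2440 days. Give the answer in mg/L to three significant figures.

84.7 mg/L

For a continuous step input, C/C₀ ≈ ½·erfc((x−vt)/(2√(Dt))).
vt = 0.927 × 2440 = 2261.88 m and 2√(Dt) = 2√(0.0688 × 2440) = 25.91 m.
Argument (x−vt)/(2√(Dt)) = (2220 − 2261.88)/25.91 = -1.616; ½·erfc(-1.616) = 0.9889.
C = 85.7 × 0.9889 = 84.7 mg/L.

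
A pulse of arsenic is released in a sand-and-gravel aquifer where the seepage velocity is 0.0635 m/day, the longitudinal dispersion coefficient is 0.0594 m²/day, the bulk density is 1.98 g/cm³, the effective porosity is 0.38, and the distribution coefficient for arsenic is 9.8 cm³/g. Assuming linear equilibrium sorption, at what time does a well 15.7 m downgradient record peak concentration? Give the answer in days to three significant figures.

12100 days

Retardation factor R = 1 + ρ_b·K_d/n = 1 + 1.98 × 9.8/0.38 = 52.06.
Sorption retards both mechanisms: v_R = v/R = 0.001220 m/day, D_R = D/R = 0.001141 m²/day.
Peak time from v_R²t² + 2D_R t − x² = 0: t = (√(D_R² + v_R²x²) − D_R)/v_R².
√(D_R² + v_R²x²) = √(0.001141² + 0.001220² × 15.7²) = 0.01919; v_R² = 1.488e-06.
t = (0.01919 − 0.001141)/1.488e-06 = 12100 days.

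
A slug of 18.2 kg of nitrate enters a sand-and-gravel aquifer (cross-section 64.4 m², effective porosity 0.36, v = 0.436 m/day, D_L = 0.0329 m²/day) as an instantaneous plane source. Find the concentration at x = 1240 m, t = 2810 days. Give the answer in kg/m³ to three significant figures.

0.0127 kg/m³

For an instantaneous plane source, C(x,t) = M/(n_e·A·√(4πDt)) · exp(−(x−vt)²/(4Dt)), with n_e·A the pore (flow) area.
Plume center vt = 0.436 × 2810 = 1225.16 m, so the well at 1240 m is 14.84 m downgradient of the peak.
√(4πDt) = 34.08 m, giving peak height M/(n_e·A·√(4πDt)) = 18.2/(0.36 × 64.4 × 34.08) = 0.02303 kg/m³.
(x−vt)²/(4Dt) = (14.84)²/(4 × 0.0329 × 2810) = 0.5955; exp(−0.5955) = 0.5513.
C = 0.02303 × 0.5513 = 0.0127 kg/m³.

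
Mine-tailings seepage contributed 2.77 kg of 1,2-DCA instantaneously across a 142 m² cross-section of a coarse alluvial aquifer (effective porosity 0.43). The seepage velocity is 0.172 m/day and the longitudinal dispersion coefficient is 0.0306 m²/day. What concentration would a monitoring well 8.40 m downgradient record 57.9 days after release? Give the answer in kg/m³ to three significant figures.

0.00682 kg/m³

For an instantaneous plane source, C(x,t) = M/(n_e·A·√(4πDt)) · exp(−(x−vt)²/(4Dt)), with n_e·A the pore (flow) area.
Plume center vt = 0.172 × 57.9 = 9.9588 m, so the well at 8.40 m is 1.5588 m upgradient of the peak.
√(4πDt) = 4.719 m, giving peak height M/(n_e·A·√(4πDt)) = 2.77/(0.43 × 142 × 4.719) = 0.009613 kg/m³.
(x−vt)²/(4Dt) = (-1.5588)²/(4 × 0.0306 × 57.9) = 0.3429; exp(−0.3429) = 0.7097.
C = 0.009613 × 0.7097 = 0.00682 kg/m³.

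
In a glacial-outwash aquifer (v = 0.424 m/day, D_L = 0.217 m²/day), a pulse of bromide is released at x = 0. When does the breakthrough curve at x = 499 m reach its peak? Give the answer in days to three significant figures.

1180 days

For the 1D instantaneous-source solution, setting ∂C/∂t = 0 at fixed x gives v²t² + 2Dt − x² = 0, so t = (√(D² + v²x²) − D)/v².
√(D² + v²x²) = √(0.217² + 0.424² × 499²) = 211.6; v² = 0.179776.
t = (211.6 − 0.217)/0.179776 = 1180 days (vs. the pure-advection estimate x/v = 1180 d).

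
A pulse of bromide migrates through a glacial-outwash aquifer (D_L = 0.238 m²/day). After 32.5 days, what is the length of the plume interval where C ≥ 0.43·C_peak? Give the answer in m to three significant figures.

10.2 m

The plume is Gaussian with σ = √(2Dt) = √(2 × 0.238 × 32.5) = 3.933 m.
C/C_peak = exp(−Δx²/(2σ²)) = 0.43 ⇒ Δx = σ·√(−2 ln 0.43) = 3.933 × 1.299 = 5.109 m.
Width = 2Δx = 10.2 m.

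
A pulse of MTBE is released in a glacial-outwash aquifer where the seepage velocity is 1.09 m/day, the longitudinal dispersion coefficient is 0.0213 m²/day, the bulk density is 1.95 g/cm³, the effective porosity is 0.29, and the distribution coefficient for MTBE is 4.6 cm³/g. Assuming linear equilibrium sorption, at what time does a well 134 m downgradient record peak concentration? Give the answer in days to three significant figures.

3920 days

Retardation factor R = 1 + ρ_b·K_d/n = 1 + 1.95 × 4.6/0.29 = 31.93.
Sorption retards both mechanisms: v_R = v/R = 0.03414 m/day, D_R = D/R = 0.0006671 m²/day.
Peak time from v_R²t² + 2D_R t − x² = 0: t = (√(D_R² + v_R²x²) − D_R)/v_R².
√(D_R² + v_R²x²) = √(0.0006671² + 0.03414² × 134²) = 4.575; v_R² = 0.001166.
t = (4.575 − 0.0006671)/0.001166 = 3920 days.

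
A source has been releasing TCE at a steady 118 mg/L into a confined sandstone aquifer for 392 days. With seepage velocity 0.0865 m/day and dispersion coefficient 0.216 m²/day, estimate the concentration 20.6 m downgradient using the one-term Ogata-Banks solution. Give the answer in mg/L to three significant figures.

For a continuous step input, C/C₀ ≈ ½·erfc((x−vt)/(2√(Dt))).
vt = 0.0865 × 392 = 33.908 m and 2√(Dt) = 2√(0.216 × 392) = 18.40 m.
Argument (x−vt)/(2√(Dt)) = (20.6 − 33.908)/18.40 = -0.7233; ½·erfc(-0.7233) = 0.8468.
C = 118 × 0.8468 = 99.9 mg/L.

99.9 mg/L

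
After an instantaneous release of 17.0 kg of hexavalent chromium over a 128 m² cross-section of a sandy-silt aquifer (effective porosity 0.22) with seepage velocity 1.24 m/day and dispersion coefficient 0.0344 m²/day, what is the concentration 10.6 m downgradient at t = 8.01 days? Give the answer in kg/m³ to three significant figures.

For an instantaneous plane source, C(x,t) = M/(n_e·A·√(4πDt)) · exp(−(x−vt)²/(4Dt)), with n_e·A the pore (flow) area.
Plume center vt = 1.24 × 8.01 = 9.9324 m, so the well at 10.6 m is 0.6676 m downgradient of the peak.
√(4πDt) = 1.861 m, giving peak height M/(n_e·A·√(4πDt)) = 17.0/(0.22 × 128 × 1.861) = 0.3244 kg/m³.
(x−vt)²/(4Dt) = (0.6676)²/(4 × 0.0344 × 8.01) = 0.4044; exp(−0.4044) = 0.6674.
C = 0.3244 × 0.6674 = 0.217 kg/m³.

0.217 kg/m³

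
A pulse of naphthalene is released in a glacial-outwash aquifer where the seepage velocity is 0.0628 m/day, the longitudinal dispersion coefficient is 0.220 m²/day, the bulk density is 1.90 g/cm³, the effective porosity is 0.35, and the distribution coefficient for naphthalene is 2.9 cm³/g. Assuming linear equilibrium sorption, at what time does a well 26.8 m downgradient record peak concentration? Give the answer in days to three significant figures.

6270 days

Retardation factor R = 1 + ρ_b·K_d/n = 1 + 1.90 × 2.9/0.35 = 16.74.
Sorption retards both mechanisms: v_R = v/R = 0.003751 m/day, D_R = D/R = 0.01314 m²/day.
Peak time from v_R²t² + 2D_R t − x² = 0: t = (√(D_R² + v_R²x²) − D_R)/v_R².
√(D_R² + v_R²x²) = √(0.01314² + 0.003751² × 26.8²) = 0.1014; v_R² = 1.407e-05.
t = (0.1014 − 0.01314)/1.407e-05 = 6270 days.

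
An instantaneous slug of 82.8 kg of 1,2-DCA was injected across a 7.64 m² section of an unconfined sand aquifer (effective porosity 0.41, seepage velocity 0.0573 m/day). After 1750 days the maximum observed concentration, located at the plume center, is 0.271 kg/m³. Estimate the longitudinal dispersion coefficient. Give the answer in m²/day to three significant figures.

At the plume center C_max = M/(n_e·A·√(4πDt)), so D = M²/(4πt·(n_e·A·C_max)²).
n_e·A·C_max = 0.41 × 7.64 × 0.271 = 0.8489 kg/m.
D = 82.8²/(4π × 1750 × 0.8489²) = 0.433 m²/day.

0.433 m²/day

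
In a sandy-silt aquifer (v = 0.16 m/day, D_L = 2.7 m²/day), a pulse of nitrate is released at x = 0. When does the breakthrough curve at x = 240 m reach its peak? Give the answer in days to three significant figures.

1400 days

For the 1D instantaneous-source solution, setting ∂C/∂t = 0 at fixed x gives v²t² + 2Dt − x² = 0, so t = (√(D² + v²x²) − D)/v².
√(D² + v²x²) = √(2.7² + 0.16² × 240²) = 38.49; v² = 0.0256.
t = (38.49 − 2.7)/0.0256 = 1400 days (vs. the pure-advection estimate x/v = 1500 d).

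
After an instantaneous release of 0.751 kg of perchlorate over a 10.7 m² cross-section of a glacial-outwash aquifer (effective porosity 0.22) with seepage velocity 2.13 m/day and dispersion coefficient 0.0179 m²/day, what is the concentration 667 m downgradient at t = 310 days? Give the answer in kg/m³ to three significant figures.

For an instantaneous plane source, C(x,t) = M/(n_e·A·√(4πDt)) · exp(−(x−vt)²/(4Dt)), with n_e·A the pore (flow) area.
Plume center vt = 2.13 × 310 = 660.3 m, so the well at 667 m is 6.7 m downgradient of the peak.
√(4πDt) = 8.350 m, giving peak height M/(n_e·A·√(4πDt)) = 0.751/(0.22 × 10.7 × 8.350) = 0.03821 kg/m³.
(x−vt)²/(4Dt) = (6.7)²/(4 × 0.0179 × 310) = 2.022; exp(−2.022) = 0.1324.
C = 0.03821 × 0.1324 = 0.00506 kg/m³.

0.00506 kg/m³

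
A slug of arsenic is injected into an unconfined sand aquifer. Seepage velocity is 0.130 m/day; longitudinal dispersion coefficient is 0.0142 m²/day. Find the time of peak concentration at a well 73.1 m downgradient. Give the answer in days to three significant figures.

For the 1D instantaneous-source solution, setting ∂C/∂t = 0 at fixed x gives v²t² + 2Dt − x² = 0, so t = (√(D² + v²x²) − D)/v².
√(D² + v²x²) = √(0.0142² + 0.130² × 73.1²) = 9.503; v² = 0.0169.
t = (9.503 − 0.0142)/0.0169 = 561 days (vs. the pure-advection estimate x/v = 562 d).

561 days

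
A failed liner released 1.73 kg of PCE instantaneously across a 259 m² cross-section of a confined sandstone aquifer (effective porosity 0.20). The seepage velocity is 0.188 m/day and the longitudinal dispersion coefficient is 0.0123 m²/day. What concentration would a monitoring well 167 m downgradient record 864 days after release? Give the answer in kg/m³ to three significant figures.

For an instantaneous plane source, C(x,t) = M/(n_e·A·√(4πDt)) · exp(−(x−vt)²/(4Dt)), with n_e·A the pore (flow) area.
Plume center vt = 0.188 × 864 = 162.432 m, so the well at 167 m is 4.568 m downgradient of the peak.
√(4πDt) = 11.56 m, giving peak height M/(n_e·A·√(4πDt)) = 1.73/(0.20 × 259 × 11.56) = 0.002889 kg/m³.
(x−vt)²/(4Dt) = (4.568)²/(4 × 0.0123 × 864) = 0.4909; exp(−0.4909) = 0.6121.
C = 0.002889 × 0.6121 = 0.00177 kg/m³.

0.00177 kg/m³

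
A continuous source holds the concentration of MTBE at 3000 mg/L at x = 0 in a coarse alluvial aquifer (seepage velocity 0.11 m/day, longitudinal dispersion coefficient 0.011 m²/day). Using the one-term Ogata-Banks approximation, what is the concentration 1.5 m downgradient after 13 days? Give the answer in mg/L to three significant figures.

For a continuous step input, C/C₀ ≈ ½·erfc((x−vt)/(2√(Dt))).
vt = 0.11 × 13 = 1.43 m and 2√(Dt) = 2√(0.011 × 13) = 0.7563 m.
Argument (x−vt)/(2√(Dt)) = (1.5 − 1.43)/0.7563 = 0.09256; ½·erfc(0.09256) = 0.4479.
C = 3000 × 0.4479 = 1340 mg/L.

1340 mg/L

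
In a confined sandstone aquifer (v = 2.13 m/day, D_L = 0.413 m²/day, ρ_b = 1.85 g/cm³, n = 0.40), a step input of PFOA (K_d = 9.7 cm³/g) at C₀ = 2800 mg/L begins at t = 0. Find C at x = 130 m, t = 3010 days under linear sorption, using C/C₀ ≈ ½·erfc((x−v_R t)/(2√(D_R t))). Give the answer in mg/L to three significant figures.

Retardation factor R = 1 + ρ_b·K_d/n = 1 + 1.85 × 9.7/0.40 = 45.86.
Sorption retards both mechanisms: v_R = v/R = 0.04645 m/day, D_R = D/R = 0.009006 m²/day.
v_R·t = 0.04645 × 3010 = 139.8145 m; 2√(D_R t) = 10.41 m; argument = (130 − 139.8145)/10.41 = -0.9428.
C = C₀ × ½·erfc(-0.9428) = 2800 × 0.9088 = 2540 mg/L.

2540 mg/L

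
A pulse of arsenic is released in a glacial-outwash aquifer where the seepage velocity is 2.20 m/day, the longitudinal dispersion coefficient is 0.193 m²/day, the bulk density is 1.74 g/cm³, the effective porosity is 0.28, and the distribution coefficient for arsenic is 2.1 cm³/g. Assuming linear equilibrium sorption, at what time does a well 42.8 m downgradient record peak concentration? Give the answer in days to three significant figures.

Retardation factor R = 1 + ρ_b·K_d/n = 1 + 1.74 × 2.1/0.28 = 14.05.
Sorption retards both mechanisms: v_R = v/R = 0.1566 m/day, D_R = D/R = 0.01374 m²/day.
Peak time from v_R²t² + 2D_R t − x² = 0: t = (√(D_R² + v_R²x²) − D_R)/v_R².
√(D_R² + v_R²x²) = √(0.01374² + 0.1566² × 42.8²) = 6.702; v_R² = 0.02452.
t = (6.702 − 0.01374)/0.02452 = 273 days.

273 days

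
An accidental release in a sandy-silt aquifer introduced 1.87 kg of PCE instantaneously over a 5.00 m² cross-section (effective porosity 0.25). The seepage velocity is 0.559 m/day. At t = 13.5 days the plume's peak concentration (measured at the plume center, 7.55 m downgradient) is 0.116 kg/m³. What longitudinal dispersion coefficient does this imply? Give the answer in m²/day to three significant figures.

0.980 m²/day

At the plume center C_max = M/(n_e·A·√(4πDt)), so D = M²/(4πt·(n_e·A·C_max)²).
n_e·A·C_max = 0.25 × 5.00 × 0.116 = 0.1450 kg/m.
D = 1.87²/(4π × 13.5 × 0.1450²) = 0.980 m²/day.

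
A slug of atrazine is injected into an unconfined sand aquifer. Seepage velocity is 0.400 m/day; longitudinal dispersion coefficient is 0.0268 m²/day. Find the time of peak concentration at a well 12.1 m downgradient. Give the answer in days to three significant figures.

30.1 days

For the 1D instantaneous-source solution, setting ∂C/∂t = 0 at fixed x gives v²t² + 2Dt − x² = 0, so t = (√(D² + v²x²) − D)/v².
√(D² + v²x²) = √(0.0268² + 0.400² × 12.1²) = 4.840; v² = 0.16.
t = (4.840 − 0.0268)/0.16 = 30.1 days (vs. the pure-advection estimate x/v = 30.2 d).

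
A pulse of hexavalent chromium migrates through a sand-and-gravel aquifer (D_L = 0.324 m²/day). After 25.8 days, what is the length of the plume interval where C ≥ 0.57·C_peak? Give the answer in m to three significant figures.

8.67 m

The plume is Gaussian with σ = √(2Dt) = √(2 × 0.324 × 25.8) = 4.089 m.
C/C_peak = exp(−Δx²/(2σ²)) = 0.57 ⇒ Δx = σ·√(−2 ln 0.57) = 4.089 × 1.060 = 4.334 m.
Width = 2Δx = 8.67 m.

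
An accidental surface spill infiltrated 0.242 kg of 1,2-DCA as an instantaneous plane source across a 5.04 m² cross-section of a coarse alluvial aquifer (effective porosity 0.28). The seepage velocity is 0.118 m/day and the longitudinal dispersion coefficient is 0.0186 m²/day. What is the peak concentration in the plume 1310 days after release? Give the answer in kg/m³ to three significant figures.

The peak of an instantaneous 1D plume sits at x = vt; there the Gaussian factor is 1 and C_max = M/(n_e·A·√(4πDt)), where n_e·A is the pore area the mass is dissolved in.
√(4πDt) = √(4π × 0.0186 × 1310) = 17.50 m, so C_max = 0.242/(0.28 × 5.04 × 17.50) = 0.00980 kg/m³.

0.00980 kg/m³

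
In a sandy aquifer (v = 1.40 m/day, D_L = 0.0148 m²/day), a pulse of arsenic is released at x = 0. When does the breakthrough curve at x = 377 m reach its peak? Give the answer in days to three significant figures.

For the 1D instantaneous-source solution, setting ∂C/∂t = 0 at fixed x gives v²t² + 2Dt − x² = 0, so t = (√(D² + v²x²) − D)/v².
√(D² + v²x²) = √(0.0148² + 1.40² × 377²) = 527.8; v² = 1.96.
t = (527.8 − 0.0148)/1.96 = 269 days (vs. the pure-advection estimate x/v = 269 d).

269 days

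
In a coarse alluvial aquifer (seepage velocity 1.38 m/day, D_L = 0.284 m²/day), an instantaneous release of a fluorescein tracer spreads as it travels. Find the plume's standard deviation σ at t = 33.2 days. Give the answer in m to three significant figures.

4.34 m

Dispersive spreading gives a Gaussian with σ² = 2Dt; advection only shifts the center.
σ = √(2 × 0.284 × 33.2) = 4.34 m.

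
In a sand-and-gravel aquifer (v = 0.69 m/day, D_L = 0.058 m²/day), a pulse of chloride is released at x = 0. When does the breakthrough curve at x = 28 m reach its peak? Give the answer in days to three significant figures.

40.5 days

For the 1D instantaneous-source solution, setting ∂C/∂t = 0 at fixed x gives v²t² + 2Dt − x² = 0, so t = (√(D² + v²x²) − D)/v².
√(D² + v²x²) = √(0.058² + 0.69² × 28²) = 19.32; v² = 0.4761.
t = (19.32 − 0.058)/0.4761 = 40.5 days (vs. the pure-advection estimate x/v = 40.6 d).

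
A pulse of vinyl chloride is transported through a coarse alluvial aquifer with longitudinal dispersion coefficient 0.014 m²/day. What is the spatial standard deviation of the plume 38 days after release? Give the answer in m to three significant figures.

Dispersive spreading gives a Gaussian with σ² = 2Dt; advection only shifts the center.
σ = √(2 × 0.014 × 38) = 1.03 m.

1.03 m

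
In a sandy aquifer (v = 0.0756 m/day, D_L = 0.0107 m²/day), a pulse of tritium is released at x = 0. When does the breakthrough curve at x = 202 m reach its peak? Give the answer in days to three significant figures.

For the 1D instantaneous-source solution, setting ∂C/∂t = 0 at fixed x gives v²t² + 2Dt − x² = 0, so t = (√(D² + v²x²) − D)/v².
√(D² + v²x²) = √(0.0107² + 0.0756² × 202²) = 15.27; v² = 0.00571536.
t = (15.27 − 0.0107)/0.00571536 = 2670 days (vs. the pure-advection estimate x/v = 2670 d).

2670 days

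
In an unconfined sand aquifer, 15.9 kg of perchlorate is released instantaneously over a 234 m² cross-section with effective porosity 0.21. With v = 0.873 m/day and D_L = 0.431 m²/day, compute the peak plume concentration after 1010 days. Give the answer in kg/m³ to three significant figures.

The peak of an instantaneous 1D plume sits at x = vt; there the Gaussian factor is 1 and C_max = M/(n_e·A·√(4πDt)), where n_e·A is the pore area the mass is dissolved in.
√(4πDt) = √(4π × 0.431 × 1010) = 73.96 m, so C_max = 15.9/(0.21 × 234 × 73.96) = 0.00437 kg/m³.

0.00437 kg/m³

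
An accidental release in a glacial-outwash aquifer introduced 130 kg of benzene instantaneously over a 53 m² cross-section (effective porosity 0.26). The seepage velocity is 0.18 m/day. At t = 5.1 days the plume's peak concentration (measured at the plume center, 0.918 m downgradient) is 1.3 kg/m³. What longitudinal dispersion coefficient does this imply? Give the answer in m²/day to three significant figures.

0.822 m²/day

At the plume center C_max = M/(n_e·A·√(4πDt)), so D = M²/(4πt·(n_e·A·C_max)²).
n_e·A·C_max = 0.26 × 53 × 1.3 = 17.91 kg/m.
D = 130²/(4π × 5.1 × 17.91²) = 0.822 m²/day.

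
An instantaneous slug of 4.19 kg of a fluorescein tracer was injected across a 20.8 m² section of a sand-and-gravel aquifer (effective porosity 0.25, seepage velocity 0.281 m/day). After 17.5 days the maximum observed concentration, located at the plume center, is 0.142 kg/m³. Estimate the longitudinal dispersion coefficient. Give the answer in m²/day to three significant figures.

0.146 m²/day

At the plume center C_max = M/(n_e·A·√(4πDt)), so D = M²/(4πt·(n_e·A·C_max)²).
n_e·A·C_max = 0.25 × 20.8 × 0.142 = 0.7384 kg/m.
D = 4.19²/(4π × 17.5 × 0.7384²) = 0.146 m²/day.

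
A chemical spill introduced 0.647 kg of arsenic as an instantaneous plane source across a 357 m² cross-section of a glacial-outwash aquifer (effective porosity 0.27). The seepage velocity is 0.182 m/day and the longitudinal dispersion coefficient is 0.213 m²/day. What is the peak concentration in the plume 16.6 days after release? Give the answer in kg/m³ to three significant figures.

0.00101 kg/m³

The peak of an instantaneous 1D plume sits at x = vt; there the Gaussian factor is 1 and C_max = M/(n_e·A·√(4πDt)), where n_e·A is the pore area the mass is dissolved in.
√(4πDt) = √(4π × 0.213 × 16.6) = 6.666 m, so C_max = 0.647/(0.27 × 357 × 6.666) = 0.00101 kg/m³.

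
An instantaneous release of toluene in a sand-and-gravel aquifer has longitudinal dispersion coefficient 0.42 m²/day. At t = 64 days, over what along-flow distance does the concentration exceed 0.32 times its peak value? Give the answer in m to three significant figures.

22.1 m

The plume is Gaussian with σ = √(2Dt) = √(2 × 0.42 × 64) = 7.332 m.
C/C_peak = exp(−Δx²/(2σ²)) = 0.32 ⇒ Δx = σ·√(−2 ln 0.32) = 7.332 × 1.510 = 11.07 m.
Width = 2Δx = 22.1 m.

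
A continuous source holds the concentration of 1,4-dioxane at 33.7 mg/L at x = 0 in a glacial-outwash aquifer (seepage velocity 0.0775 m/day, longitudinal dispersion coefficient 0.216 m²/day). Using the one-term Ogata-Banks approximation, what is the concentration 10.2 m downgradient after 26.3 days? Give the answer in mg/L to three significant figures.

0.261 mg/L

For a continuous step input, C/C₀ ≈ ½·erfc((x−vt)/(2√(Dt))).
vt = 0.0775 × 26.3 = 2.03825 m and 2√(Dt) = 2√(0.216 × 26.3) = 4.767 m.
Argument (x−vt)/(2√(Dt)) = (10.2 − 2.03825)/4.767 = 1.712; ½·erfc(1.712) = 0.007736.
C = 33.7 × 0.007736 = 0.261 mg/L.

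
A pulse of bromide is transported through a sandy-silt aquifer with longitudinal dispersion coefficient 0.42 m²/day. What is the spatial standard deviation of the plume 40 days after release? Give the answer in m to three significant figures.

5.80 m

Dispersive spreading gives a Gaussian with σ² = 2Dt; advection only shifts the center.
σ = √(2 × 0.42 × 40) = 5.80 m.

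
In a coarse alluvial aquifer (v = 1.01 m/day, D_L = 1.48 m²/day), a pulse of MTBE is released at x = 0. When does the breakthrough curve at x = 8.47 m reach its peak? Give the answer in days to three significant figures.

For the 1D instantaneous-source solution, setting ∂C/∂t = 0 at fixed x gives v²t² + 2Dt − x² = 0, so t = (√(D² + v²x²) − D)/v².
√(D² + v²x²) = √(1.48² + 1.01² × 8.47²) = 8.682; v² = 1.0201.
t = (8.682 − 1.48)/1.0201 = 7.06 days (vs. the pure-advection estimate x/v = 8.39 d).

7.06 days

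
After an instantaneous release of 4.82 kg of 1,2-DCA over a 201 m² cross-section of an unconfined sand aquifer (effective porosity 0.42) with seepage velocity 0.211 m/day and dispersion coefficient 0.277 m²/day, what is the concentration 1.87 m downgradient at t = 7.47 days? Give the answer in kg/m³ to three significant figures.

0.0111 kg/m³

For an instantaneous plane source, C(x,t) = M/(n_e·A·√(4πDt)) · exp(−(x−vt)²/(4Dt)), with n_e·A the pore (flow) area.
Plume center vt = 0.211 × 7.47 = 1.57617 m, so the well at 1.87 m is 0.29383 m downgradient of the peak.
√(4πDt) = 5.099 m, giving peak height M/(n_e·A·√(4πDt)) = 4.82/(0.42 × 201 × 5.099) = 0.01120 kg/m³.
(x−vt)²/(4Dt) = (0.29383)²/(4 × 0.277 × 7.47) = 0.01043; exp(−0.01043) = 0.9896.
C = 0.01120 × 0.9896 = 0.0111 kg/m³.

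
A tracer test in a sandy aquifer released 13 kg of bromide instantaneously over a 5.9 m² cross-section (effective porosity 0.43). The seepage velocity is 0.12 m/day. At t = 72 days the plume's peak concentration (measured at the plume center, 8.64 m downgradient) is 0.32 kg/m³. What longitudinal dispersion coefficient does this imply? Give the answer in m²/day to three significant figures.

At the plume center C_max = M/(n_e·A·√(4πDt)), so D = M²/(4πt·(n_e·A·C_max)²).
n_e·A·C_max = 0.43 × 5.9 × 0.32 = 0.8118 kg/m.
D = 13²/(4π × 72 × 0.8118²) = 0.283 m²/day.

0.283 m²/day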